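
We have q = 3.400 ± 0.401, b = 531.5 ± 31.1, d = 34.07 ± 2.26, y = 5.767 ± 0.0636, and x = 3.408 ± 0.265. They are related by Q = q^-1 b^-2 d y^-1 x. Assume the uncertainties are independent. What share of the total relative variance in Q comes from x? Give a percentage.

15.8%

(δQ/Q)² = (-1·δq/q)² + (-2·δb/b)² + (1·δd/d)² + (-1·δy/y)² + (1·δx/x)²
  q term: (-1×0.118)² = 0.0139
  b term: (-2×0.0585)² = 0.0137
  d term: (1×0.0663)² = 0.00440
  y term: (-1×0.0110)² = 0.000122
  x term: (1×0.0778)² = 0.00605
Total = 0.0382. Share from x = 0.00605/0.0382 = 0.158.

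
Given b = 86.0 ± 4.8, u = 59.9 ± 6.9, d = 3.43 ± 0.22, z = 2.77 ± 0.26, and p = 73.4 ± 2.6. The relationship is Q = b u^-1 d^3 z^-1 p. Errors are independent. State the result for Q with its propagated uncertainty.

1540 ± 387

For a monomial Q ∝ b, u^-1, d^3, z^-1, p, fractional errors add in quadrature:
  (1·δb/b)² = (1×0.0558)² = 0.00312;  (-1·δu/u)² = (-1×0.115)² = 0.0133;  (3·δd/d)² = (3×0.0641)² = 0.0370;  (-1·δz/z)² = (-1×0.0939)² = 0.00881;  (1·δp/p)² = (1×0.0354)² = 0.00125
δQ/Q = √(0.0635) = 0.252
Q = 1540, so δQ = 0.252 × 1540 = 387.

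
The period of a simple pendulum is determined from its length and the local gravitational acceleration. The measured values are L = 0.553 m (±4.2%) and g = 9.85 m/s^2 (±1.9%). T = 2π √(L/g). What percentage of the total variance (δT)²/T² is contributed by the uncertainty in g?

17.0%

(δT/T)² = (½·δL/L)² + (−½·δg/g)²
  L term: (0.5×0.0420)² = 0.000441
  g term: (-0.5×0.0190)² = 9.02e-05
Total = 0.000531. Share from g = 9.02e-05/0.000531 = 0.170.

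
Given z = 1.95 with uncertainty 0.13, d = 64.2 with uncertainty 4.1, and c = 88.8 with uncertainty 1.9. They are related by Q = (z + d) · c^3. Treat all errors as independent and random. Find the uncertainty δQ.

Let u = z + d = 66.2. δu = √(δz² + δd²) = √(0.0169 + 16.8) = 4.10, so δu/u = 0.0620.
Q is then a monomial in u, c:
δQ/Q = √((δu/u)² + (3·δc/c)²) = √(0.00385 + 0.00412) = 0.0893
Q = 4.63e+07, so δQ = 0.0893 × 4.63e+07 = 4.13e+06.

4.13e+06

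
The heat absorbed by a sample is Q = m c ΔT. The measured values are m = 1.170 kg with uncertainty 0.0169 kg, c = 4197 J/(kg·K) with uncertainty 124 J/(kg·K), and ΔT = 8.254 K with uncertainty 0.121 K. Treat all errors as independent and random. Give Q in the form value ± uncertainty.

Relative error in a monomial: (δQ/Q)² = Σ (nᵢ · δxᵢ/xᵢ)².
  (1·δm/m)² = (1×0.0144)² = 0.000209;  (1·δc/c)² = (1×0.0295)² = 0.000873;  (1·δΔT/ΔT)² = (1×0.0147)² = 0.000215
δQ/Q = √(0.00130) = 0.0360
Q = 40530 J, so δQ = 0.0360 × 40530 = 1460 J.

40530 ± 1460 J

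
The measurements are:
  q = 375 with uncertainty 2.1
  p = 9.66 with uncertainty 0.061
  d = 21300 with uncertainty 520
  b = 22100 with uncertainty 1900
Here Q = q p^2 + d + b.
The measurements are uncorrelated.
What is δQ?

2030

Let w = q·p^2 = 35000. δw/w = √((1·δq/q)² + (2·δp/p)²) = √(3.14e-05 + 0.000160) = 0.0138, so δw = 483.
Q = w + d + b: δQ = √(δw² + δd² + δb²) = √(2.34e+05 + 2.7e+05 + 3.61e+06) = 2030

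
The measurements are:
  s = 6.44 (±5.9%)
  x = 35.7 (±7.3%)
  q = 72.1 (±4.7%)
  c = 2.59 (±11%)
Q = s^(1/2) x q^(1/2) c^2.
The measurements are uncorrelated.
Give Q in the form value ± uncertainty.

Q is a product of powers, so relative uncertainties combine in quadrature:
  (½·δs/s)² = (0.5×0.0590)² = 0.000870;  (1·δx/x)² = (1×0.0730)² = 0.00533;  (½·δq/q)² = (0.5×0.0470)² = 0.000552;  (2·δc/c)² = (2×0.110)² = 0.0484
δQ/Q = √(0.0552) = 0.235
Q = 5160, so δQ = 0.235 × 5160 = 1210.

5160 ± 1210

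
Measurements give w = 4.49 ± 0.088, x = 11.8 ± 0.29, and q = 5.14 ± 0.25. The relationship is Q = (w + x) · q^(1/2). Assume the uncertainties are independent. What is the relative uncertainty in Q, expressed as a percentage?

Let u = w + x = 16.3. δu = √(δw² + δx²) = √(0.00774 + 0.0841) = 0.303, so δu/u = 0.0186.
Q is then a monomial in u, q:
δQ/Q = √((δu/u)² + (½·δq/q)²) = √(0.000346 + 0.000591) = 0.0306

3.06%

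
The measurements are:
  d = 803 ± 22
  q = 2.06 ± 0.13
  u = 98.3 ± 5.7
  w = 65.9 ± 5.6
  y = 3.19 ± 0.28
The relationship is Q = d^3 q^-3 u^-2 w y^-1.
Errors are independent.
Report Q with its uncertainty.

(1.27 ± 0.337) × 10^5

For a monomial Q ∝ d^3, q^-3, u^-2, w, y^-1, fractional errors add in quadrature:
  (3·δd/d)² = (3×0.0274)² = 0.00676;  (-3·δq/q)² = (-3×0.0631)² = 0.0358;  (-2·δu/u)² = (-2×0.0580)² = 0.0134;  (1·δw/w)² = (1×0.0850)² = 0.00722;  (-1·δy/y)² = (-1×0.0878)² = 0.00770
δQ/Q = √(0.0710) = 0.266
Q = 1.27e+05, so δQ = 0.266 × 1.27e+05 = 33700.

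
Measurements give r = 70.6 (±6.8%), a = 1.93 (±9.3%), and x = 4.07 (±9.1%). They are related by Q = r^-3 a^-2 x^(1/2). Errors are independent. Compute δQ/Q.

Products/powers → add relative errors in quadrature, weighted by exponent:
  (-3·δr/r)² = (-3×0.0680)² = 0.0416;  (-2·δa/a)² = (-2×0.0930)² = 0.0346;  (½·δx/x)² = (0.5×0.0910)² = 0.00207
δQ/Q = √(0.0783) = 0.280

0.280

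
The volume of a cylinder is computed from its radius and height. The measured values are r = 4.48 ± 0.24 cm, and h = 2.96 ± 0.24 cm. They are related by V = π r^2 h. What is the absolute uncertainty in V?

For a monomial V ∝ r^2, h, fractional errors add in quadrature:
  (2·δr/r)² = (2×0.0536)² = 0.0115;  (1·δh/h)² = (1×0.0811)² = 0.00657
δV/V = √(0.0181) = 0.134
V = 187 cm^3, so δV = 0.134 × 187 = 25.1 cm^3.

25.1 cm^3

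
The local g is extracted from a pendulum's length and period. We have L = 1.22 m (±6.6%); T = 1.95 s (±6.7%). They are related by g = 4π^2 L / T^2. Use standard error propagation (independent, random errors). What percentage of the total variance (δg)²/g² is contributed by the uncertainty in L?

(δg/g)² = (1·δL/L)² + (-2·δT/T)²
  L term: (1×0.0660)² = 0.00436
  T term: (-2×0.0670)² = 0.0180
Total = 0.0223. Share from L = 0.00436/0.0223 = 0.195.

19.5%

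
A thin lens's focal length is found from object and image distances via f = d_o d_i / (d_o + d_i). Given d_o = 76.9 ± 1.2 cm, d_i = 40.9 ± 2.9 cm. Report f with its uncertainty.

∂f/∂d_o = (d_i/(d_o+d_i))² = 0.121;  ∂f/∂d_i = (d_o/(d_o+d_i))² = 0.426
δf = √((∂f/∂d_o · δd_o)² + (∂f/∂d_i · δd_i)²) = √(0.0209 + 1.53) = 1.24 cm
f = 26.7 cm.

26.7 ± 1.24 cm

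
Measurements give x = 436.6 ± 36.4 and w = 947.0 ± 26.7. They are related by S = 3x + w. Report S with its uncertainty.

Sums and differences: (δS)² = Σ (cᵢ δxᵢ)².
  (3·δx)² = 11900;  (δw)² = 713
δS = √(12600) = 112
S = 2257.

2257 ± 112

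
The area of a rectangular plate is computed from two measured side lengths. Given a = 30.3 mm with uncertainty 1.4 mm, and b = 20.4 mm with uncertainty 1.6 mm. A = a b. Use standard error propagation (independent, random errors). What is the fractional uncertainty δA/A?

Products/powers → add relative errors in quadrature, weighted by exponent:
  (1·δa/a)² = (1×0.0462)² = 0.00213;  (1·δb/b)² = (1×0.0784)² = 0.00615
δA/A = √(0.00829) = 0.0910

0.0910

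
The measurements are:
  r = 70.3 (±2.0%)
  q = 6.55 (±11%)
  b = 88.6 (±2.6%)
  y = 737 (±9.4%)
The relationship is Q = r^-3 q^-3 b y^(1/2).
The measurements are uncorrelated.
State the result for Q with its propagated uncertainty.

(2.46 ± 0.837) × 10^-5

Each factor contributes (exponent × relative error)² to (δQ/Q)²:
  (-3·δr/r)² = (-3×0.0200)² = 0.00360;  (-3·δq/q)² = (-3×0.110)² = 0.109;  (1·δb/b)² = (1×0.0260)² = 0.000676;  (½·δy/y)² = (0.5×0.0940)² = 0.00221
δQ/Q = √(0.115) = 0.340
Q = 2.46e-05, so δQ = 0.340 × 2.46e-05 = 8.37e-06.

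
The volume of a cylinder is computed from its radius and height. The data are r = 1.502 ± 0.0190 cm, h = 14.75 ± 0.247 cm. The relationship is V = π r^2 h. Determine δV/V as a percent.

3.03%

Products/powers → add relative errors in quadrature, weighted by exponent:
  (2·δr/r)² = (2×0.0126)² = 0.000640;  (1·δh/h)² = (1×0.0167)² = 0.000280
δV/V = √(0.000920) = 0.0303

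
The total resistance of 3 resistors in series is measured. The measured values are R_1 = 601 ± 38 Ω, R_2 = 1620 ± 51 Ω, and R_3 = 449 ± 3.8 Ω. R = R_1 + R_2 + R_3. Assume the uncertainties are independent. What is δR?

63.7 Ω

R is a linear combination, so absolute uncertainties add in quadrature:
  (δR_1)² = 1440;  (δR_2)² = 2600;  (δR_3)² = 14.4
δR = √(4060) = 63.7 Ω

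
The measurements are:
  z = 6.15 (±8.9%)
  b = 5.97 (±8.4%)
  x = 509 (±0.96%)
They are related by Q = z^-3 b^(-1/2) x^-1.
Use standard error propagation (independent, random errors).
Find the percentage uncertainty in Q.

27.0%

Each factor contributes (exponent × relative error)² to (δQ/Q)²:
  (-3·δz/z)² = (-3×0.0890)² = 0.0713;  (−½·δb/b)² = (-0.5×0.0840)² = 0.00176;  (-1·δx/x)² = (-1×0.00960)² = 9.22e-05
δQ/Q = √(0.0731) = 0.270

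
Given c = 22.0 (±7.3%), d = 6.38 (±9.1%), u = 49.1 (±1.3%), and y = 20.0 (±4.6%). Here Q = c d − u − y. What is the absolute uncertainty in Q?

Let p = c·d = 140. δp/p = √((1·δc/c)² + (1·δd/d)²) = √(0.00533 + 0.00828) = 0.117, so δp = 16.4.
Q = p − u − y: δQ = √(δp² + δu² + δy²) = √(268 + 0.407 + 0.846) = 16.4

16.4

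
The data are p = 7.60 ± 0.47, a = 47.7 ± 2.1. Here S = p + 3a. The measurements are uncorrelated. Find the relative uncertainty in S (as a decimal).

Absolute uncertainties add in quadrature for a linear combination:
  (δp)² = 0.221;  (3·δa)² = 39.7
δS = √(39.9) = 6.32
S = 151, so δS/S = 6.32/151 = 0.0419.

0.0419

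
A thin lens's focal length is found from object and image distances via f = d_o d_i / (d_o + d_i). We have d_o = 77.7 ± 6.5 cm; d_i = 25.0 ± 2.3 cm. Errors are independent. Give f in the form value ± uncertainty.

18.9 ± 1.37 cm

∂f/∂d_o = (d_i/(d_o+d_i))² = 0.0593;  ∂f/∂d_i = (d_o/(d_o+d_i))² = 0.572
δf = √((∂f/∂d_o · δd_o)² + (∂f/∂d_i · δd_i)²) = √(0.148 + 1.73) = 1.37 cm
f = 18.9 cm.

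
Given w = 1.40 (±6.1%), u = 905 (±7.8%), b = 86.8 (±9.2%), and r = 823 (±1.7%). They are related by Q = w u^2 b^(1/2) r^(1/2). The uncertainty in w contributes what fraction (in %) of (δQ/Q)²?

(δQ/Q)² = (1·δw/w)² + (2·δu/u)² + (½·δb/b)² + (½·δr/r)²
  w term: (1×0.0610)² = 0.00372
  u term: (2×0.0780)² = 0.0243
  b term: (0.5×0.0920)² = 0.00212
  r term: (0.5×0.0170)² = 7.23e-05
Total = 0.0302. Share from w = 0.00372/0.0302 = 0.123.

12.3%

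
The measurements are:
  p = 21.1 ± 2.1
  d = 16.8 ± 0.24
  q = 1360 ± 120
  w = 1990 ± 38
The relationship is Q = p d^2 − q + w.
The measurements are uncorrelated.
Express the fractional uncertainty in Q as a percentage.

Let h = p·d^2 = 5960. δh/h = √((1·δp/p)² + (2·δd/d)²) = √(0.00991 + 0.000816) = 0.104, so δh = 617.
Q = h − q + w: δQ = √(δh² + δq² + δw²) = √(3.8e+05 + 14400 + 1440) = 629
Q = 6590, so δQ/Q = 629/6590 = 0.0956.

9.56%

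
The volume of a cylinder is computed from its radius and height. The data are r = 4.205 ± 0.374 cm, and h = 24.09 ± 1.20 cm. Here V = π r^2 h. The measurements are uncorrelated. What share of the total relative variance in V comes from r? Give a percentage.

92.7%

(δV/V)² = (2·δr/r)² + (1·δh/h)²
  r term: (2×0.0889)² = 0.0316
  h term: (1×0.0498)² = 0.00248
Total = 0.0341. Share from r = 0.0316/0.0341 = 0.927.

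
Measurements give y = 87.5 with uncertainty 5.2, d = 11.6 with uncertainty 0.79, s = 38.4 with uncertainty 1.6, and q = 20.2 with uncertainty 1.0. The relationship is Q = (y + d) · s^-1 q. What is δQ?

4.36

Let u = y + d = 99.1. δu = √(δy² + δd²) = √(27.0 + 0.624) = 5.26, so δu/u = 0.0531.
Q is then a monomial in u, s, q:
δQ/Q = √((δu/u)² + (-1·δs/s)² + (1·δq/q)²) = √(0.00282 + 0.00174 + 0.00245) = 0.0837
Q = 52.1, so δQ = 0.0837 × 52.1 = 4.36.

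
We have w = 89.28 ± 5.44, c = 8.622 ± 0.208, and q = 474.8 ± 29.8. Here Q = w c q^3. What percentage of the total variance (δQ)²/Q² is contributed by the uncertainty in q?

(δQ/Q)² = (1·δw/w)² + (1·δc/c)² + (3·δq/q)²
  w term: (1×0.0609)² = 0.00371
  c term: (1×0.0241)² = 0.000582
  q term: (3×0.0628)² = 0.0355
Total = 0.0397. Share from q = 0.0355/0.0397 = 0.892.

89.2%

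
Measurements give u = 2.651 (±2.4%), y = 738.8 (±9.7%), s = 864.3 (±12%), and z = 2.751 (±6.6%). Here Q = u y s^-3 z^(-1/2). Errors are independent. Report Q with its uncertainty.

Since Q is a product/quotient, work with relative uncertainties:
  (1·δu/u)² = (1×0.0240)² = 0.000576;  (1·δy/y)² = (1×0.0970)² = 0.00941;  (-3·δs/s)² = (-3×0.120)² = 0.130;  (−½·δz/z)² = (-0.5×0.0660)² = 0.00109
δQ/Q = √(0.141) = 0.375
Q = 1.829e-06, so δQ = 0.375 × 1.829e-06 = 6.86e-07.

(1.829 ± 0.686) × 10^-6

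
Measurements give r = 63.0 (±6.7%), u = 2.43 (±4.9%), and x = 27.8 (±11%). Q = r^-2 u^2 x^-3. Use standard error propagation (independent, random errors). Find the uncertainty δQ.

For a monomial Q ∝ r^-2, u^2, x^-3, fractional errors add in quadrature:
  (-2·δr/r)² = (-2×0.0670)² = 0.0180;  (2·δu/u)² = (2×0.0490)² = 0.00960;  (-3·δx/x)² = (-3×0.110)² = 0.109
δQ/Q = √(0.136) = 0.369
Q = 6.92e-08, so δQ = 0.369 × 6.92e-08 = 2.56e-08.

2.56e-08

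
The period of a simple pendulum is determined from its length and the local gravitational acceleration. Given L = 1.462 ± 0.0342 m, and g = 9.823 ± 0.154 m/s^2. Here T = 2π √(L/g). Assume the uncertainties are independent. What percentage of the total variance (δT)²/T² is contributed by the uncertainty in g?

(δT/T)² = (½·δL/L)² + (−½·δg/g)²
  L term: (0.5×0.0234)² = 0.000137
  g term: (-0.5×0.0157)² = 6.14e-05
Total = 0.000198. Share from g = 6.14e-05/0.000198 = 0.310.

31.0%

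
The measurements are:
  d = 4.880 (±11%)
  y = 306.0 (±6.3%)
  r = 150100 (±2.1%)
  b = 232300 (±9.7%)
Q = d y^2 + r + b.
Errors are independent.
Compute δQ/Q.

0.0950

Let p = d·y^2 = 456900. δp/p = √((1·δd/d)² + (2·δy/y)²) = √(0.0121 + 0.0159) = 0.167, so δp = 76400.
Q = p + r + b: δQ = √(δp² + δr² + δb²) = √(5.84e+09 + 9.94e+06 + 5.08e+08) = 79700
Q = 839300, so δQ/Q = 79700/839300 = 0.0950.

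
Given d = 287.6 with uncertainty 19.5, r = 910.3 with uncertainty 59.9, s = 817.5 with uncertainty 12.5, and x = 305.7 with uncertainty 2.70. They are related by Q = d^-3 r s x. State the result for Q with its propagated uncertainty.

9.563 ± 2.05

For a monomial Q ∝ d^-3, r, s, x, fractional errors add in quadrature:
  (-3·δd/d)² = (-3×0.0678)² = 0.0414;  (1·δr/r)² = (1×0.0658)² = 0.00433;  (1·δs/s)² = (1×0.0153)² = 0.000234;  (1·δx/x)² = (1×0.00883)² = 7.8e-05
δQ/Q = √(0.0460) = 0.215
Q = 9.563, so δQ = 0.215 × 9.563 = 2.05.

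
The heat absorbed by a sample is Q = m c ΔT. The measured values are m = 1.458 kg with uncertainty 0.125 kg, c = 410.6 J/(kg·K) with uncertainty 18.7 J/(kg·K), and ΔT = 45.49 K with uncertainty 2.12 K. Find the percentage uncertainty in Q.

10.8%

Since Q is a product/quotient, work with relative uncertainties:
  (1·δm/m)² = (1×0.0857)² = 0.00735;  (1·δc/c)² = (1×0.0455)² = 0.00207;  (1·δΔT/ΔT)² = (1×0.0466)² = 0.00217
δQ/Q = √(0.0116) = 0.108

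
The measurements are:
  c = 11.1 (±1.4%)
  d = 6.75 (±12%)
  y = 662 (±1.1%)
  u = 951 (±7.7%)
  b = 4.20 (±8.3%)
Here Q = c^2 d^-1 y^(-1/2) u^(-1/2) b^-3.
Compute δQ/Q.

Each factor contributes (exponent × relative error)² to (δQ/Q)²:
  (2·δc/c)² = (2×0.0140)² = 0.000784;  (-1·δd/d)² = (-1×0.120)² = 0.0144;  (−½·δy/y)² = (-0.5×0.0110)² = 3.03e-05;  (−½·δu/u)² = (-0.5×0.0770)² = 0.00148;  (-3·δb/b)² = (-3×0.0830)² = 0.0620
δQ/Q = √(0.0787) = 0.281

0.281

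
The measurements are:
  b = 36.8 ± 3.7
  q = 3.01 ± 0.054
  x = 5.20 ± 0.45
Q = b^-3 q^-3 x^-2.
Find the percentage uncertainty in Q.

Products/powers → add relative errors in quadrature, weighted by exponent:
  (-3·δb/b)² = (-3×0.101)² = 0.0910;  (-3·δq/q)² = (-3×0.0179)² = 0.00290;  (-2·δx/x)² = (-2×0.0865)² = 0.0300
δQ/Q = √(0.124) = 0.352

35.2%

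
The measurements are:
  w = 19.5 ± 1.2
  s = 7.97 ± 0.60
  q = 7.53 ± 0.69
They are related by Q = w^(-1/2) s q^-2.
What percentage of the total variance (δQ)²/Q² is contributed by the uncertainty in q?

(δQ/Q)² = (−½·δw/w)² + (1·δs/s)² + (-2·δq/q)²
  w term: (-0.5×0.0615)² = 0.000947
  s term: (1×0.0753)² = 0.00567
  q term: (-2×0.0916)² = 0.0336
Total = 0.0402. Share from q = 0.0336/0.0402 = 0.835.

83.5%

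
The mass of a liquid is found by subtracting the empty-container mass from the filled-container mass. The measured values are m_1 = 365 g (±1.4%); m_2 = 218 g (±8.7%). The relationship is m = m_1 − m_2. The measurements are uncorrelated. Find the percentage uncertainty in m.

Sums and differences: (δm)² = Σ (cᵢ δxᵢ)².
  (δm_1)² = 26.1;  (δm_2)² = 360
δm = √(386) = 19.6 g
m = 147 g, so δm/m = 19.6/147 = 0.134.

13.4%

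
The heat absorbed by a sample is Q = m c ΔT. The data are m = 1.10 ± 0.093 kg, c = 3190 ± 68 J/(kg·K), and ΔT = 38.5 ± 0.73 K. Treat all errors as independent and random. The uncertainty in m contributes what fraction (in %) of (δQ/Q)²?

(δQ/Q)² = (1·δm/m)² + (1·δc/c)² + (1·δΔT/ΔT)²
  m term: (1×0.0845)² = 0.00715
  c term: (1×0.0213)² = 0.000454
  ΔT term: (1×0.0190)² = 0.000360
Total = 0.00796. Share from m = 0.00715/0.00796 = 0.898.

89.8%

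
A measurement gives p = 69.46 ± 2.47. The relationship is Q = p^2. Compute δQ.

343

Products/powers → add relative errors in quadrature, weighted by exponent:
  (2·δp/p)² = (2×0.0356)² = 0.00506
δQ/Q = √(0.00506) = 0.0711
Q = 4825, so δQ = 0.0711 × 4825 = 343.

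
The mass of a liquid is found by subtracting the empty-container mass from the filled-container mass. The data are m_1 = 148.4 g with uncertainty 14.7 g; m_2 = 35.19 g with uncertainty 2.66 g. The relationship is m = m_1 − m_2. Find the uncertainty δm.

14.9 g

m is a linear combination, so absolute uncertainties add in quadrature:
  (δm_1)² = 216;  (δm_2)² = 7.08
δm = √(223) = 14.9 g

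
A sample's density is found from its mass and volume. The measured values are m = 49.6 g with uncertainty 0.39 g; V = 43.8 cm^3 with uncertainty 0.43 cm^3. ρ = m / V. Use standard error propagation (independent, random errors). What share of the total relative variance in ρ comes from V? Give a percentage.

(δρ/ρ)² = (1·δm/m)² + (-1·δV/V)²
  m term: (1×0.00786)² = 6.18e-05
  V term: (-1×0.00982)² = 9.64e-05
Total = 0.000158. Share from V = 9.64e-05/0.000158 = 0.609.

60.9%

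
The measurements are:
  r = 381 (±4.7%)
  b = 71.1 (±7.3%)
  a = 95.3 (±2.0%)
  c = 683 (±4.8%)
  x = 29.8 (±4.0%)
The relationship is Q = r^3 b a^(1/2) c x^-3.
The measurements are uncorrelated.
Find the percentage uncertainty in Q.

Products/powers → add relative errors in quadrature, weighted by exponent:
  (3·δr/r)² = (3×0.0470)² = 0.0199;  (1·δb/b)² = (1×0.0730)² = 0.00533;  (½·δa/a)² = (0.5×0.0200)² = 0.000100;  (1·δc/c)² = (1×0.0480)² = 0.00230;  (-3·δx/x)² = (-3×0.0400)² = 0.0144
δQ/Q = √(0.0420) = 0.205

20.5%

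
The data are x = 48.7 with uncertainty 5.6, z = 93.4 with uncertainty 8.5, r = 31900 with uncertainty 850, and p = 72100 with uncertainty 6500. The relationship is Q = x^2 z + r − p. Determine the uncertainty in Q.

55200

Let w = x^2·z = 2.22e+05. δw/w = √((2·δx/x)² + (1·δz/z)²) = √(0.0529 + 0.00828) = 0.247, so δw = 54800.
Q = w + r − p: δQ = √(δw² + δr² + δp²) = √(3e+09 + 7.22e+05 + 4.22e+07) = 55200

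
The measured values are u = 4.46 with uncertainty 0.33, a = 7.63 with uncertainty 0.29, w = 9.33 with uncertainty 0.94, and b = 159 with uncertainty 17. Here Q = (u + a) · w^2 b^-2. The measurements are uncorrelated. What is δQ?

0.0123

Let h = u + a = 12.1. δh = √(δu² + δa²) = √(0.109 + 0.0841) = 0.439, so δh/h = 0.0363.
Q is then a monomial in h, w, b:
δQ/Q = √((δh/h)² + (2·δw/w)² + (-2·δb/b)²) = √(0.00132 + 0.0406 + 0.0457) = 0.296
Q = 0.0416, so δQ = 0.296 × 0.0416 = 0.0123.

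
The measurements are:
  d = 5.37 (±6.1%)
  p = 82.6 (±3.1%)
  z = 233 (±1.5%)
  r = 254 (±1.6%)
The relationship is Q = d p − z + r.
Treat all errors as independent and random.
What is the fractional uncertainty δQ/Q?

0.0663

Let w = d·p = 444. δw/w = √((1·δd/d)² + (1·δp/p)²) = √(0.00372 + 0.000961) = 0.0684, so δw = 30.4.
Q = w − z + r: δQ = √(δw² + δz² + δr²) = √(921 + 12.2 + 16.5) = 30.8
Q = 465, so δQ/Q = 30.8/465 = 0.0663.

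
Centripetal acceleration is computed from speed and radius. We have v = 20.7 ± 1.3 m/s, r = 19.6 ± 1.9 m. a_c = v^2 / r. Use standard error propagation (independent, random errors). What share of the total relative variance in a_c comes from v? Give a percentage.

62.7%

(δa_c/a_c)² = (2·δv/v)² + (-1·δr/r)²
  v term: (2×0.0628)² = 0.0158
  r term: (-1×0.0969)² = 0.00940
Total = 0.0252. Share from v = 0.0158/0.0252 = 0.627.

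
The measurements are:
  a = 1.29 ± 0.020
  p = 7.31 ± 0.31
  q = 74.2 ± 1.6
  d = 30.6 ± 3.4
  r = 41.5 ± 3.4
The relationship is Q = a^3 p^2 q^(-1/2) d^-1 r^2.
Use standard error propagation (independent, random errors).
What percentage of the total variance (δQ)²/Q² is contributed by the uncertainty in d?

25.4%

(δQ/Q)² = (3·δa/a)² + (2·δp/p)² + (−½·δq/q)² + (-1·δd/d)² + (2·δr/r)²
  a term: (3×0.0155)² = 0.00216
  p term: (2×0.0424)² = 0.00719
  q term: (-0.5×0.0216)² = 0.000116
  d term: (-1×0.111)² = 0.0123
  r term: (2×0.0819)² = 0.0268
Total = 0.0487. Share from d = 0.0123/0.0487 = 0.254.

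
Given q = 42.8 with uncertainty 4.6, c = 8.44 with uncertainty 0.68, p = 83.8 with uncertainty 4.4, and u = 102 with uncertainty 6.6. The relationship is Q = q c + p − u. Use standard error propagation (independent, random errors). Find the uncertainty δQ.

49.2

Let w = q·c = 361. δw/w = √((1·δq/q)² + (1·δc/c)²) = √(0.0116 + 0.00649) = 0.134, so δw = 48.5.
Q = w + p − u: δQ = √(δw² + δp² + δu²) = √(2350 + 19.4 + 43.6) = 49.2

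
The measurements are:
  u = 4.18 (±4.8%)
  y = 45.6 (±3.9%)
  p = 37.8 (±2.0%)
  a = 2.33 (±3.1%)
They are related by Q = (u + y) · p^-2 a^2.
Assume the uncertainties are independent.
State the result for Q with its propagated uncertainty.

0.189 ± 0.0155

Let w = u + y = 49.8. δw = √(δu² + δy²) = √(0.0403 + 3.16) = 1.79, so δw/w = 0.0360.
Q is then a monomial in w, p, a:
δQ/Q = √((δw/w)² + (-2·δp/p)² + (2·δa/a)²) = √(0.00129 + 0.00160 + 0.00384) = 0.0821
Q = 0.189, so δQ = 0.0821 × 0.189 = 0.0155.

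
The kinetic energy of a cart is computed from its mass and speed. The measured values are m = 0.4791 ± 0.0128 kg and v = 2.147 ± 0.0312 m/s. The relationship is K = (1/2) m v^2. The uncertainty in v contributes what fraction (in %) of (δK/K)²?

(δK/K)² = (1·δm/m)² + (2·δv/v)²
  m term: (1×0.0267)² = 0.000714
  v term: (2×0.0145)² = 0.000845
Total = 0.00156. Share from v = 0.000845/0.00156 = 0.542.

54.2%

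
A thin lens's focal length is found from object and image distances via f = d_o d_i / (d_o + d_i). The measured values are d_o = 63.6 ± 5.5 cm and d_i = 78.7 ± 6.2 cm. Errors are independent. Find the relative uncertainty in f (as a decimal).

∂f/∂d_o = (d_i/(d_o+d_i))² = 0.306;  ∂f/∂d_i = (d_o/(d_o+d_i))² = 0.200
δf = √((∂f/∂d_o · δd_o)² + (∂f/∂d_i · δd_i)²) = √(2.83 + 1.53) = 2.09 cm
f = 35.2 cm, so δf/f = 2.09/35.2 = 0.0594.

0.0594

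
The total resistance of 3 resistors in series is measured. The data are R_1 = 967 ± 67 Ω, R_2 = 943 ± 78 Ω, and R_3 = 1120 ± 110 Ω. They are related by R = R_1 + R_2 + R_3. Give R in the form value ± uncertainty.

Sums and differences: (δR)² = Σ (cᵢ δxᵢ)².
  (δR_1)² = 4490;  (δR_2)² = 6080;  (δR_3)² = 12100
δR = √(22700) = 151 Ω
R = 3030 Ω.

3030 ± 151 Ω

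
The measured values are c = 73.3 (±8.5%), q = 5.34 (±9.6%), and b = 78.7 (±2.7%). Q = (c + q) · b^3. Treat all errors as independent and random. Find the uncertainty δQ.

4.35e+06

Let u = c + q = 78.6. δu = √(δc² + δq²) = √(38.8 + 0.263) = 6.25, so δu/u = 0.0795.
Q is then a monomial in u, b:
δQ/Q = √((δu/u)² + (3·δb/b)²) = √(0.00632 + 0.00656) = 0.113
Q = 3.83e+07, so δQ = 0.113 × 3.83e+07 = 4.35e+06.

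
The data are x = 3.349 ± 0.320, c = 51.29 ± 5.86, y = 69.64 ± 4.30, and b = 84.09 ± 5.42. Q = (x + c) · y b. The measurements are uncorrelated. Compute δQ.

44700

Let u = x + c = 54.64. δu = √(δx² + δc²) = √(0.102 + 34.3) = 5.87, so δu/u = 0.107.
Q is then a monomial in u, y, b:
δQ/Q = √((δu/u)² + (1·δy/y)² + (1·δb/b)²) = √(0.0115 + 0.00381 + 0.00415) = 0.140
Q = 320000, so δQ = 0.140 × 320000 = 44700.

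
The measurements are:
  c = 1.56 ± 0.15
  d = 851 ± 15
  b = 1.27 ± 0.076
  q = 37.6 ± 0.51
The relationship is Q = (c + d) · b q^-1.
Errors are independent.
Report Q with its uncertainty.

28.8 ± 1.84

Let u = c + d = 853. δu = √(δc² + δd²) = √(0.0225 + 225) = 15.0, so δu/u = 0.0176.
Q is then a monomial in u, b, q:
δQ/Q = √((δu/u)² + (1·δb/b)² + (-1·δq/q)²) = √(0.000310 + 0.00358 + 0.000184) = 0.0638
Q = 28.8, so δQ = 0.0638 × 28.8 = 1.84.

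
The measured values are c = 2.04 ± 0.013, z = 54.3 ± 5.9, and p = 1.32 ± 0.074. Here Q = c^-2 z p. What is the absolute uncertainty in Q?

Relative error in a monomial: (δQ/Q)² = Σ (nᵢ · δxᵢ/xᵢ)².
  (-2·δc/c)² = (-2×0.00637)² = 0.000162;  (1·δz/z)² = (1×0.109)² = 0.0118;  (1·δp/p)² = (1×0.0561)² = 0.00314
δQ/Q = √(0.0151) = 0.123
Q = 17.2, so δQ = 0.123 × 17.2 = 2.12.

2.12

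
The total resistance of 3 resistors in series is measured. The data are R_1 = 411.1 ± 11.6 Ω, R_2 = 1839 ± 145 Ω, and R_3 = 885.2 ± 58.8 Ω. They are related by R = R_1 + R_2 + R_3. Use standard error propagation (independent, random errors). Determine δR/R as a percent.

For a sum/difference, combine absolute errors in quadrature:
  (δR_1)² = 135;  (δR_2)² = 21000;  (δR_3)² = 3460
δR = √(24600) = 157 Ω
R = 3135 Ω, so δR/R = 157/3135 = 0.0500.

5.00%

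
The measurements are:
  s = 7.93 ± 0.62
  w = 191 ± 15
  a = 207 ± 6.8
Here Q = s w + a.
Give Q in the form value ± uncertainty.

1720 ± 168

Let p = s·w = 1510. δp/p = √((1·δs/s)² + (1·δw/w)²) = √(0.00611 + 0.00617) = 0.111, so δp = 168.
Q = p + a: δQ = √(δp² + δa²) = √(28200 + 46.2) = 168
Q = 1720.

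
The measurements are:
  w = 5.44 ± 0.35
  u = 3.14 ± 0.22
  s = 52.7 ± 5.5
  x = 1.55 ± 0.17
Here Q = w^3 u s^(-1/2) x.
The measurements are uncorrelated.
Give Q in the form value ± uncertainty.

108 ± 25.7

Q is a product of powers, so relative uncertainties combine in quadrature:
  (3·δw/w)² = (3×0.0643)² = 0.0373;  (1·δu/u)² = (1×0.0701)² = 0.00491;  (−½·δs/s)² = (-0.5×0.104)² = 0.00272;  (1·δx/x)² = (1×0.110)² = 0.0120
δQ/Q = √(0.0569) = 0.239
Q = 108, so δQ = 0.239 × 108 = 25.7.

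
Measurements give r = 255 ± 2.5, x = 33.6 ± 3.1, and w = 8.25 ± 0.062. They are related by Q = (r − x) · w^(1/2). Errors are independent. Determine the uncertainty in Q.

11.7

Let u = r − x = 221. δu = √(δr² + δx²) = √(6.25 + 9.61) = 3.98, so δu/u = 0.0180.
Q is then a monomial in u, w:
δQ/Q = √((δu/u)² + (½·δw/w)²) = √(0.000324 + 1.41e-05) = 0.0184
Q = 636, so δQ = 0.0184 × 636 = 11.7.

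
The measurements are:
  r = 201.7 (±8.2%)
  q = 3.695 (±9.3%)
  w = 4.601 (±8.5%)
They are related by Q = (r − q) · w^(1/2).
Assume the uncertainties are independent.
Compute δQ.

39.8

Let u = r − q = 198.0. δu = √(δr² + δq²) = √(274 + 0.118) = 16.5, so δu/u = 0.0835.
Q is then a monomial in u, w:
δQ/Q = √((δu/u)² + (½·δw/w)²) = √(0.00698 + 0.00181) = 0.0937
Q = 424.7, so δQ = 0.0937 × 424.7 = 39.8.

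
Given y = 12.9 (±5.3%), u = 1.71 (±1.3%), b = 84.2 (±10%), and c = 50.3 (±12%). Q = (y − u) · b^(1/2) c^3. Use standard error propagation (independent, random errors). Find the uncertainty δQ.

Let w = y − u = 11.2. δw = √(δy² + δu²) = √(0.467 + 0.000494) = 0.684, so δw/w = 0.0611.
Q is then a monomial in w, b, c:
δQ/Q = √((δw/w)² + (½·δb/b)² + (3·δc/c)²) = √(0.00374 + 0.00250 + 0.130) = 0.369
Q = 1.31e+07, so δQ = 0.369 × 1.31e+07 = 4.82e+06.

4.82e+06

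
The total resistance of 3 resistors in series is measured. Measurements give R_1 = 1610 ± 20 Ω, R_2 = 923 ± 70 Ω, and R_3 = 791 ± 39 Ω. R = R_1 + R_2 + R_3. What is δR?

Sums and differences: (δR)² = Σ (cᵢ δxᵢ)².
  (δR_1)² = 400;  (δR_2)² = 4900;  (δR_3)² = 1520
δR = √(6820) = 82.6 Ω

82.6 Ω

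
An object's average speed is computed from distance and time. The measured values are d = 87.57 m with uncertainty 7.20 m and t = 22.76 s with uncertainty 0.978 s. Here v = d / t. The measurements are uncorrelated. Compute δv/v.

0.0928

Each factor contributes (exponent × relative error)² to (δv/v)²:
  (1·δd/d)² = (1×0.0822)² = 0.00676;  (-1·δt/t)² = (-1×0.0430)² = 0.00185
δv/v = √(0.00861) = 0.0928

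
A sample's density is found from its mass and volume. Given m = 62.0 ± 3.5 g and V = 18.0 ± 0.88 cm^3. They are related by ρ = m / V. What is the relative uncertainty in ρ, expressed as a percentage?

7.47%

Products/powers → add relative errors in quadrature, weighted by exponent:
  (1·δm/m)² = (1×0.0565)² = 0.00319;  (-1·δV/V)² = (-1×0.0489)² = 0.00239
δρ/ρ = √(0.00558) = 0.0747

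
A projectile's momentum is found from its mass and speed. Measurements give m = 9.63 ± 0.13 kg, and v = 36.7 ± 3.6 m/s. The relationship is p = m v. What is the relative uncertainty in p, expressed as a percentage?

p is a product of powers, so relative uncertainties combine in quadrature:
  (1·δm/m)² = (1×0.0135)² = 0.000182;  (1·δv/v)² = (1×0.0981)² = 0.00962
δp/p = √(0.00980) = 0.0990

9.90%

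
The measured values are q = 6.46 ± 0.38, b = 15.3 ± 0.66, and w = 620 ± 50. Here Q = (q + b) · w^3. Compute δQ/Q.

0.244

Let u = q + b = 21.8. δu = √(δq² + δb²) = √(0.144 + 0.436) = 0.762, so δu/u = 0.0350.
Q is then a monomial in u, w:
δQ/Q = √((δu/u)² + (3·δw/w)²) = √(0.00122 + 0.0585) = 0.244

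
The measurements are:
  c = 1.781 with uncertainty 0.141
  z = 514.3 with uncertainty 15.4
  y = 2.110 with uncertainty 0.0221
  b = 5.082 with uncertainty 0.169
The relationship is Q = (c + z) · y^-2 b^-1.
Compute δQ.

Let u = c + z = 516.1. δu = √(δc² + δz²) = √(0.0199 + 237) = 15.4, so δu/u = 0.0298.
Q is then a monomial in u, y, b:
δQ/Q = √((δu/u)² + (-2·δy/y)² + (-1·δb/b)²) = √(0.000891 + 0.000439 + 0.00111) = 0.0493
Q = 22.81, so δQ = 0.0493 × 22.81 = 1.13.

1.13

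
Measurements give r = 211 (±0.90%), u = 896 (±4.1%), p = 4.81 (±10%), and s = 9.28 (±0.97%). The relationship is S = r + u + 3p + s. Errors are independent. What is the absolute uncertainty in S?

Each term contributes (cᵢ δxᵢ)² to (δS)²:
  (δr)² = 3.61;  (δu)² = 1350;  (3·δp)² = 2.08;  (δs)² = 0.00810
δS = √(1360) = 36.8

36.8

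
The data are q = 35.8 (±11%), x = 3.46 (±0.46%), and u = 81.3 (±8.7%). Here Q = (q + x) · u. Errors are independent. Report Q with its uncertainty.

Let w = q + x = 39.3. δw = √(δq² + δx²) = √(15.5 + 0.000253) = 3.94, so δw/w = 0.100.
Q is then a monomial in w, u:
δQ/Q = √((δw/w)² + (1·δu/u)²) = √(0.0101 + 0.00757) = 0.133
Q = 3190, so δQ = 0.133 × 3190 = 424.

3190 ± 424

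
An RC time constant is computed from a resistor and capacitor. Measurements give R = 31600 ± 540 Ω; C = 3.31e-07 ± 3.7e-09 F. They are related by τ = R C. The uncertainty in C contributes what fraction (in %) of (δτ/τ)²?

30.0%

(δτ/τ)² = (1·δR/R)² + (1·δC/C)²
  R term: (1×0.0171)² = 0.000292
  C term: (1×0.0112)² = 0.000125
Total = 0.000417. Share from C = 0.000125/0.000417 = 0.300.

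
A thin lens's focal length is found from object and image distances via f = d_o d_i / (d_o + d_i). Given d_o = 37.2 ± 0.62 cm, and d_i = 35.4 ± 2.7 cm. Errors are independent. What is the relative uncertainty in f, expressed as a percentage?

3.99%

∂f/∂d_o = (d_i/(d_o+d_i))² = 0.238;  ∂f/∂d_i = (d_o/(d_o+d_i))² = 0.263
δf = √((∂f/∂d_o · δd_o)² + (∂f/∂d_i · δd_i)²) = √(0.0217 + 0.503) = 0.724 cm
f = 18.1 cm, so δf/f = 0.724/18.1 = 0.0399.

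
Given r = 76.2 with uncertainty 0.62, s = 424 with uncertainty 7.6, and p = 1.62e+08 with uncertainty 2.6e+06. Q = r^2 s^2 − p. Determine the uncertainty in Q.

4.12e+07

Let w = r^2·s^2 = 1.04e+09. δw/w = √((2·δr/r)² + (2·δs/s)²) = √(0.000265 + 0.00129) = 0.0394, so δw = 4.11e+07.
Q = w − p: δQ = √(δw² + δp²) = √(1.69e+15 + 6.76e+12) = 4.12e+07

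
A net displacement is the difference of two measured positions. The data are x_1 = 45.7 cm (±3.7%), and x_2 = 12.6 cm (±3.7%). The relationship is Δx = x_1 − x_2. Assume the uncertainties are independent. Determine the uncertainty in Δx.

1.75 cm

Each term contributes (cᵢ δxᵢ)² to (δΔx)²:
  (δx_1)² = 2.86;  (δx_2)² = 0.217
δΔx = √(3.08) = 1.75 cm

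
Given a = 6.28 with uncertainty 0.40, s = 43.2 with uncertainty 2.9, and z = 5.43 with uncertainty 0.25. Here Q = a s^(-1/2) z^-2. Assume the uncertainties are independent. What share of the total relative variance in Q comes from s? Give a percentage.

8.25%

(δQ/Q)² = (1·δa/a)² + (−½·δs/s)² + (-2·δz/z)²
  a term: (1×0.0637)² = 0.00406
  s term: (-0.5×0.0671)² = 0.00113
  z term: (-2×0.0460)² = 0.00848
Total = 0.0137. Share from s = 0.00113/0.0137 = 0.0825.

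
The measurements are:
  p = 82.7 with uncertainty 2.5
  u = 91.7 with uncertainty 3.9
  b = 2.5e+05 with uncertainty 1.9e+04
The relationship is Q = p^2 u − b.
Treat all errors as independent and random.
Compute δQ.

Let w = p^2·u = 6.27e+05. δw/w = √((2·δp/p)² + (1·δu/u)²) = √(0.00366 + 0.00181) = 0.0739, so δw = 46400.
Q = w − b: δQ = √(δw² + δb²) = √(2.15e+09 + 3.61e+08) = 50100

50100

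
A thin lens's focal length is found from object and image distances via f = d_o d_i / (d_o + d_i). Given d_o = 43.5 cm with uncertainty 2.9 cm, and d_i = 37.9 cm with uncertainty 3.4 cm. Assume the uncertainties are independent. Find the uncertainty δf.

1.16 cm

∂f/∂d_o = (d_i/(d_o+d_i))² = 0.217;  ∂f/∂d_i = (d_o/(d_o+d_i))² = 0.286
δf = √((∂f/∂d_o · δd_o)² + (∂f/∂d_i · δd_i)²) = √(0.395 + 0.943) = 1.16 cm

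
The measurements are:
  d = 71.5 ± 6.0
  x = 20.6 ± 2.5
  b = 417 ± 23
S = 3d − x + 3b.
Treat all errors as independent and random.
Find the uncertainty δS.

71.4

Each term contributes (cᵢ δxᵢ)² to (δS)²:
  (3·δd)² = 324;  (δx)² = 6.25;  (3·δb)² = 4760
δS = √(5090) = 71.4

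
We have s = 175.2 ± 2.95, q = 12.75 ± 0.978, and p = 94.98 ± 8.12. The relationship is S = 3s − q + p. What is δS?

12.1

Each term contributes (cᵢ δxᵢ)² to (δS)²:
  (3·δs)² = 78.3;  (δq)² = 0.956;  (δp)² = 65.9
δS = √(145) = 12.1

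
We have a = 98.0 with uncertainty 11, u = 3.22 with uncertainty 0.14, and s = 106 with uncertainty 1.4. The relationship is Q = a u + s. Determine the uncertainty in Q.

38.0

Let p = a·u = 316. δp/p = √((1·δa/a)² + (1·δu/u)²) = √(0.0126 + 0.00189) = 0.120, so δp = 38.0.
Q = p + s: δQ = √(δp² + δs²) = √(1440 + 1.96) = 38.0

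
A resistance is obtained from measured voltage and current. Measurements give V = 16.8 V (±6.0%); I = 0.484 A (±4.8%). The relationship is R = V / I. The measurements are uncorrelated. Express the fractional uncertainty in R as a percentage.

7.68%

Relative error in a monomial: (δR/R)² = Σ (nᵢ · δxᵢ/xᵢ)².
  (1·δV/V)² = (1×0.0600)² = 0.00360;  (-1·δI/I)² = (-1×0.0480)² = 0.00230
δR/R = √(0.00590) = 0.0768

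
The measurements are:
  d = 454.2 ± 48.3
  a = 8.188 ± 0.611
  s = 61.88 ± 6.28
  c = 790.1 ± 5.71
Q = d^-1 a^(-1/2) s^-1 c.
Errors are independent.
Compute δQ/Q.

For a monomial Q ∝ d^-1, a^(-1/2), s^-1, c, fractional errors add in quadrature:
  (-1·δd/d)² = (-1×0.106)² = 0.0113;  (−½·δa/a)² = (-0.5×0.0746)² = 0.00139;  (-1·δs/s)² = (-1×0.101)² = 0.0103;  (1·δc/c)² = (1×0.00723)² = 5.22e-05
δQ/Q = √(0.0231) = 0.152

0.152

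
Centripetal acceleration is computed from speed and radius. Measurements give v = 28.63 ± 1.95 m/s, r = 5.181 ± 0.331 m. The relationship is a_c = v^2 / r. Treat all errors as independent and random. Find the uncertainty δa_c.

Since a_c is a product/quotient, work with relative uncertainties:
  (2·δv/v)² = (2×0.0681)² = 0.0186;  (-1·δr/r)² = (-1×0.0639)² = 0.00408
δa_c/a_c = √(0.0226) = 0.150
a_c = 158.2 m/s^2, so δa_c = 0.150 × 158.2 = 23.8 m/s^2.

23.8 m/s^2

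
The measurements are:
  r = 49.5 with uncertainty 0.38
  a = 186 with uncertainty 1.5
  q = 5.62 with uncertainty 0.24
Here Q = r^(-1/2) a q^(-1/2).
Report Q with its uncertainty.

Products/powers → add relative errors in quadrature, weighted by exponent:
  (−½·δr/r)² = (-0.5×0.00768)² = 1.47e-05;  (1·δa/a)² = (1×0.00806)² = 6.5e-05;  (−½·δq/q)² = (-0.5×0.0427)² = 0.000456
δQ/Q = √(0.000536) = 0.0231
Q = 11.2, so δQ = 0.0231 × 11.2 = 0.258.

11.2 ± 0.258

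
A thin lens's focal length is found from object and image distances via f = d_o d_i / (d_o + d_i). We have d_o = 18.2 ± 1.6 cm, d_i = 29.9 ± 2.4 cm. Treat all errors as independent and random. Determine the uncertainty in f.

0.707 cm

∂f/∂d_o = (d_i/(d_o+d_i))² = 0.386;  ∂f/∂d_i = (d_o/(d_o+d_i))² = 0.143
δf = √((∂f/∂d_o · δd_o)² + (∂f/∂d_i · δd_i)²) = √(0.382 + 0.118) = 0.707 cm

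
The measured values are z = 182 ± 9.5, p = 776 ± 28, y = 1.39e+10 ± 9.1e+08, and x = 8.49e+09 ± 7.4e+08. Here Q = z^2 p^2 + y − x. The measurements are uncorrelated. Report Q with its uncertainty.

(2.54 ± 0.279) × 10^10

Let w = z^2·p^2 = 1.99e+10. δw/w = √((2·δz/z)² + (2·δp/p)²) = √(0.0109 + 0.00521) = 0.127, so δw = 2.53e+09.
Q = w + y − x: δQ = √(δw² + δy² + δx²) = √(6.41e+18 + 8.28e+17 + 5.48e+17) = 2.79e+09
Q = 2.54e+10.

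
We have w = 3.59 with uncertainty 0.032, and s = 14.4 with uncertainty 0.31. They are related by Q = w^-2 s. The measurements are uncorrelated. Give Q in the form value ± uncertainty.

Q is a product of powers, so relative uncertainties combine in quadrature:
  (-2·δw/w)² = (-2×0.00891)² = 0.000318;  (1·δs/s)² = (1×0.0215)² = 0.000463
δQ/Q = √(0.000781) = 0.0280
Q = 1.12, so δQ = 0.0280 × 1.12 = 0.0312.

1.12 ± 0.0312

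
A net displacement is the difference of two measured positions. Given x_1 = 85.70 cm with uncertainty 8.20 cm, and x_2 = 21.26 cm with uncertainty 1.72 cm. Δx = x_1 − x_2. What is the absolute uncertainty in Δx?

8.38 cm

For a sum/difference, combine absolute errors in quadrature:
  (δx_1)² = 67.2;  (δx_2)² = 2.96
δΔx = √(70.2) = 8.38 cm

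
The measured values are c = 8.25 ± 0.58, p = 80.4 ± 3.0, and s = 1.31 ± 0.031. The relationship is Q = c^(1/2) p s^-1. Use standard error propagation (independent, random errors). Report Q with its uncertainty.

Q is a product of powers, so relative uncertainties combine in quadrature:
  (½·δc/c)² = (0.5×0.0703)² = 0.00124;  (1·δp/p)² = (1×0.0373)² = 0.00139;  (-1·δs/s)² = (-1×0.0237)² = 0.000560
δQ/Q = √(0.00319) = 0.0565
Q = 176, so δQ = 0.0565 × 176 = 9.95.

176 ± 9.95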